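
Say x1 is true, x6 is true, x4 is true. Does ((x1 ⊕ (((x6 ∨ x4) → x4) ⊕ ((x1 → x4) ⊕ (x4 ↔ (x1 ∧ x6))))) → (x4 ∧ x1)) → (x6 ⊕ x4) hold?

False

Substituting x1=True, x6=True, x4=True:
x6 ∨ x4 = True ∨ True = True
(x6 ∨ x4) → x4 = True → True = True
x1 → x4 = True → True = True
x1 ∧ x6 = True ∧ True = True
x4 ↔ (x1 ∧ x6) = True ↔ True = True
(x1 → x4) ⊕ (x4 ↔ (x1 ∧ x6)) = True ⊕ True = False
((x6 ∨ x4) → x4) ⊕ ((x1 → x4) ⊕ (x4 ↔ (x1 ∧ x6))) = True ⊕ False = True
x1 ⊕ (((x6 ∨ x4) → x4) ⊕ ((x1 → x4) ⊕ (x4 ↔ (x1 ∧ x6)))) = True ⊕ True = False
x4 ∧ x1 = True ∧ True = True
(x1 ⊕ (((x6 ∨ x4) → x4) ⊕ ((x1 → x4) ⊕ (x4 ↔ (x1 ∧ x6))))) → (x4 ∧ x1) = False → True = True
x6 ⊕ x4 = True ⊕ True = False
((x1 ⊕ (((x6 ∨ x4) → x4) ⊕ ((x1 → x4) ⊕ (x4 ↔ (x1 ∧ x6))))) → (x4 ∧ x1)) → (x6 ⊕ x4) = True → False = False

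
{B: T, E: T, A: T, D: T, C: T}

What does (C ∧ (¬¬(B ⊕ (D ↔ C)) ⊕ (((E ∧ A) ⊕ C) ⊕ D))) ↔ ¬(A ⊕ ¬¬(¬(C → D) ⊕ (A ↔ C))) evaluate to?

T

Substituting B=T, E=T, A=T, D=T, C=T:
D ↔ C = T ↔ T = T
B ⊕ (D ↔ C) = T ⊕ T = F
¬(B ⊕ (D ↔ C)) = ¬F = T
¬¬(B ⊕ (D ↔ C)) = ¬T = F
E ∧ A = T ∧ T = T
(E ∧ A) ⊕ C = T ⊕ T = F
((E ∧ A) ⊕ C) ⊕ D = F ⊕ T = T
¬¬(B ⊕ (D ↔ C)) ⊕ (((E ∧ A) ⊕ C) ⊕ D) = F ⊕ T = T
C ∧ (¬¬(B ⊕ (D ↔ C)) ⊕ (((E ∧ A) ⊕ C) ⊕ D)) = T ∧ T = T
C → D = T → T = T
¬(C → D) = ¬T = F
A ↔ C = T ↔ T = T
¬(C → D) ⊕ (A ↔ C) = F ⊕ T = T
¬(¬(C → D) ⊕ (A ↔ C)) = ¬T = F
¬¬(¬(C → D) ⊕ (A ↔ C)) = ¬F = T
A ⊕ ¬¬(¬(C → D) ⊕ (A ↔ C)) = T ⊕ T = F
¬(A ⊕ ¬¬(¬(C → D) ⊕ (A ↔ C))) = ¬F = T
(C ∧ (¬¬(B ⊕ (D ↔ C)) ⊕ (((E ∧ A) ⊕ C) ⊕ D))) ↔ ¬(A ⊕ ¬¬(¬(C → D) ⊕ (A ↔ C))) = T ↔ T = T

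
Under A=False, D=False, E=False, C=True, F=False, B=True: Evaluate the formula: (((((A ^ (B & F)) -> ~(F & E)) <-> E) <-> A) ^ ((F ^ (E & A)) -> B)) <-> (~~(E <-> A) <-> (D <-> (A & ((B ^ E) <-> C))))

Substituting A=False, D=False, E=False, C=True, F=False, B=True:
B & F = True & False = False
A ^ (B & F) = False ^ False = False
F & E = False & False = False
~(F & E) = ~False = True
(A ^ (B & F)) -> ~(F & E) = False -> True = True
((A ^ (B & F)) -> ~(F & E)) <-> E = True <-> False = False
(((A ^ (B & F)) -> ~(F & E)) <-> E) <-> A = False <-> False = True
E & A = False & False = False
F ^ (E & A) = False ^ False = False
(F ^ (E & A)) -> B = False -> True = True
((((A ^ (B & F)) -> ~(F & E)) <-> E) <-> A) ^ ((F ^ (E & A)) -> B) = True ^ True = False
E <-> A = False <-> False = True
~(E <-> A) = ~True = False
~~(E <-> A) = ~False = True
B ^ E = True ^ False = True
(B ^ E) <-> C = True <-> True = True
A & ((B ^ E) <-> C) = False & True = False
D <-> (A & ((B ^ E) <-> C)) = False <-> False = True
~~(E <-> A) <-> (D <-> (A & ((B ^ E) <-> C))) = True <-> True = True
(((((A ^ (B & F)) -> ~(F & E)) <-> E) <-> A) ^ ((F ^ (E & A)) -> B)) <-> (~~(E <-> A) <-> (D <-> (A & ((B ^ E) <-> C)))) = False <-> True = False

False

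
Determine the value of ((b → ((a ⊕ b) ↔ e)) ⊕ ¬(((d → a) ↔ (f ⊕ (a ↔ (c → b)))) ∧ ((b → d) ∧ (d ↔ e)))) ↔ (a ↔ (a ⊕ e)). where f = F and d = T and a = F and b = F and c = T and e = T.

a ⊕ b = F ⊕ F = F
(a ⊕ b) ↔ e = F ↔ T = F
b → ((a ⊕ b) ↔ e) = F → F = T
d → a = T → F = F
c → b = T → F = F
a ↔ (c → b) = F ↔ F = T
f ⊕ (a ↔ (c → b)) = F ⊕ T = T
(d → a) ↔ (f ⊕ (a ↔ (c → b))) = F ↔ T = F
b → d = F → T = T
d ↔ e = T ↔ T = T
(b → d) ∧ (d ↔ e) = T ∧ T = T
((d → a) ↔ (f ⊕ (a ↔ (c → b)))) ∧ ((b → d) ∧ (d ↔ e)) = F ∧ T = F
¬(((d → a) ↔ (f ⊕ (a ↔ (c → b)))) ∧ ((b → d) ∧ (d ↔ e))) = ¬F = T
(b → ((a ⊕ b) ↔ e)) ⊕ ¬(((d → a) ↔ (f ⊕ (a ↔ (c → b)))) ∧ ((b → d) ∧ (d ↔ e))) = T ⊕ T = F
a ⊕ e = F ⊕ T = T
a ↔ (a ⊕ e) = F ↔ T = F
((b → ((a ⊕ b) ↔ e)) ⊕ ¬(((d → a) ↔ (f ⊕ (a ↔ (c → b)))) ∧ ((b → d) ∧ (d ↔ e)))) ↔ (a ↔ (a ⊕ e)) = F ↔ F = T

T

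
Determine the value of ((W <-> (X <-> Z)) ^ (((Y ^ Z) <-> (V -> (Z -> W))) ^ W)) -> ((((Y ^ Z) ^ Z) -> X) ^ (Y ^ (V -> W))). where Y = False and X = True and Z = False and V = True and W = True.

False

Substituting Y=False, X=True, Z=False, V=True, W=True:
X <-> Z = True <-> False = False
W <-> (X <-> Z) = True <-> False = False
Y ^ Z = False ^ False = False
Z -> W = False -> True = True
V -> (Z -> W) = True -> True = True
(Y ^ Z) <-> (V -> (Z -> W)) = False <-> True = False
((Y ^ Z) <-> (V -> (Z -> W))) ^ W = False ^ True = True
(W <-> (X <-> Z)) ^ (((Y ^ Z) <-> (V -> (Z -> W))) ^ W) = False ^ True = True
Y ^ Z = False ^ False = False
(Y ^ Z) ^ Z = False ^ False = False
((Y ^ Z) ^ Z) -> X = False -> True = True
V -> W = True -> True = True
Y ^ (V -> W) = False ^ True = True
(((Y ^ Z) ^ Z) -> X) ^ (Y ^ (V -> W)) = True ^ True = False
((W <-> (X <-> Z)) ^ (((Y ^ Z) <-> (V -> (Z -> W))) ^ W)) -> ((((Y ^ Z) ^ Z) -> X) ^ (Y ^ (V -> W))) = True -> False = False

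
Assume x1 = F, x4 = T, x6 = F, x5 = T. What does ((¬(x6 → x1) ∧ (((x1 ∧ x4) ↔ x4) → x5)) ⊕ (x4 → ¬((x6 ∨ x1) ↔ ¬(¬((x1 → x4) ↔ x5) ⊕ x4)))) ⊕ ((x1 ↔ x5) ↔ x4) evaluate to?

F

x6 → x1 = F → F = T
¬(x6 → x1) = ¬T = F
x1 ∧ x4 = F ∧ T = F
(x1 ∧ x4) ↔ x4 = F ↔ T = F
((x1 ∧ x4) ↔ x4) → x5 = F → T = T
¬(x6 → x1) ∧ (((x1 ∧ x4) ↔ x4) → x5) = F ∧ T = F
x6 ∨ x1 = F ∨ F = F
x1 → x4 = F → T = T
(x1 → x4) ↔ x5 = T ↔ T = T
¬((x1 → x4) ↔ x5) = ¬T = F
¬((x1 → x4) ↔ x5) ⊕ x4 = F ⊕ T = T
¬(¬((x1 → x4) ↔ x5) ⊕ x4) = ¬T = F
(x6 ∨ x1) ↔ ¬(¬((x1 → x4) ↔ x5) ⊕ x4) = F ↔ F = T
¬((x6 ∨ x1) ↔ ¬(¬((x1 → x4) ↔ x5) ⊕ x4)) = ¬T = F
x4 → ¬((x6 ∨ x1) ↔ ¬(¬((x1 → x4) ↔ x5) ⊕ x4)) = T → F = F
(¬(x6 → x1) ∧ (((x1 ∧ x4) ↔ x4) → x5)) ⊕ (x4 → ¬((x6 ∨ x1) ↔ ¬(¬((x1 → x4) ↔ x5) ⊕ x4))) = F ⊕ F = F
x1 ↔ x5 = F ↔ T = F
(x1 ↔ x5) ↔ x4 = F ↔ T = F
((¬(x6 → x1) ∧ (((x1 ∧ x4) ↔ x4) → x5)) ⊕ (x4 → ¬((x6 ∨ x1) ↔ ¬(¬((x1 → x4) ↔ x5) ⊕ x4)))) ⊕ ((x1 ↔ x5) ↔ x4) = F ⊕ F = F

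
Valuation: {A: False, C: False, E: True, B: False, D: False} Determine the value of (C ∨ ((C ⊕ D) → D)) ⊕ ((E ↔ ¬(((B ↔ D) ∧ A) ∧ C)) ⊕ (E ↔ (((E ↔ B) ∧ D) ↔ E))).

C ⊕ D = False ⊕ False = False
(C ⊕ D) → D = False → False = True
C ∨ ((C ⊕ D) → D) = False ∨ True = True
B ↔ D = False ↔ False = True
(B ↔ D) ∧ A = True ∧ False = False
((B ↔ D) ∧ A) ∧ C = False ∧ False = False
¬(((B ↔ D) ∧ A) ∧ C) = ¬False = True
E ↔ ¬(((B ↔ D) ∧ A) ∧ C) = True ↔ True = True
E ↔ B = True ↔ False = False
(E ↔ B) ∧ D = False ∧ False = False
((E ↔ B) ∧ D) ↔ E = False ↔ True = False
E ↔ (((E ↔ B) ∧ D) ↔ E) = True ↔ False = False
(E ↔ ¬(((B ↔ D) ∧ A) ∧ C)) ⊕ (E ↔ (((E ↔ B) ∧ D) ↔ E)) = True ⊕ False = True
(C ∨ ((C ⊕ D) → D)) ⊕ ((E ↔ ¬(((B ↔ D) ∧ A) ∧ C)) ⊕ (E ↔ (((E ↔ B) ∧ D) ↔ E))) = True ⊕ True = False

False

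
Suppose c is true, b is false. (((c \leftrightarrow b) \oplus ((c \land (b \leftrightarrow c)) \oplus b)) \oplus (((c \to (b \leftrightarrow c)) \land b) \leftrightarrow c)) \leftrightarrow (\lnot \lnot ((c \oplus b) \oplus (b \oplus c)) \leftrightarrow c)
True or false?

\text{True}

c \leftrightarrow b = \text{True} \leftrightarrow \text{False} = \text{False}
b \leftrightarrow c = \text{False} \leftrightarrow \text{True} = \text{False}
c \land (b \leftrightarrow c) = \text{True} \land \text{False} = \text{False}
(c \land (b \leftrightarrow c)) \oplus b = \text{False} \oplus \text{False} = \text{False}
(c \leftrightarrow b) \oplus ((c \land (b \leftrightarrow c)) \oplus b) = \text{False} \oplus \text{False} = \text{False}
b \leftrightarrow c = \text{False} \leftrightarrow \text{True} = \text{False}
c \to (b \leftrightarrow c) = \text{True} \to \text{False} = \text{False}
(c \to (b \leftrightarrow c)) \land b = \text{False} \land \text{False} = \text{False}
((c \to (b \leftrightarrow c)) \land b) \leftrightarrow c = \text{False} \leftrightarrow \text{True} = \text{False}
((c \leftrightarrow b) \oplus ((c \land (b \leftrightarrow c)) \oplus b)) \oplus (((c \to (b \leftrightarrow c)) \land b) \leftrightarrow c) = \text{False} \oplus \text{False} = \text{False}
c \oplus b = \text{True} \oplus \text{False} = \text{True}
b \oplus c = \text{False} \oplus \text{True} = \text{True}
(c \oplus b) \oplus (b \oplus c) = \text{True} \oplus \text{True} = \text{False}
\lnot ((c \oplus b) \oplus (b \oplus c)) = \lnot \text{False} = \text{True}
\lnot \lnot ((c \oplus b) \oplus (b \oplus c)) = \lnot \text{True} = \text{False}
\lnot \lnot ((c \oplus b) \oplus (b \oplus c)) \leftrightarrow c = \text{False} \leftrightarrow \text{True} = \text{False}
(((c \leftrightarrow b) \oplus ((c \land (b \leftrightarrow c)) \oplus b)) \oplus (((c \to (b \leftrightarrow c)) \land b) \leftrightarrow c)) \leftrightarrow (\lnot \lnot ((c \oplus b) \oplus (b \oplus c)) \leftrightarrow c) = \text{False} \leftrightarrow \text{False} = \text{True}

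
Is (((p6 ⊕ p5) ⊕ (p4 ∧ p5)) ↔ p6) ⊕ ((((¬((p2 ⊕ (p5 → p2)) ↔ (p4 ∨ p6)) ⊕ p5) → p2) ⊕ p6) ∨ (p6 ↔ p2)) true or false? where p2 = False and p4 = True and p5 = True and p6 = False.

Substituting p2=False, p4=True, p5=True, p6=False:
p6 ⊕ p5 = False ⊕ True = True
p4 ∧ p5 = True ∧ True = True
(p6 ⊕ p5) ⊕ (p4 ∧ p5) = True ⊕ True = False
((p6 ⊕ p5) ⊕ (p4 ∧ p5)) ↔ p6 = False ↔ False = True
p5 → p2 = True → False = False
p2 ⊕ (p5 → p2) = False ⊕ False = False
p4 ∨ p6 = True ∨ False = True
(p2 ⊕ (p5 → p2)) ↔ (p4 ∨ p6) = False ↔ True = False
¬((p2 ⊕ (p5 → p2)) ↔ (p4 ∨ p6)) = ¬False = True
¬((p2 ⊕ (p5 → p2)) ↔ (p4 ∨ p6)) ⊕ p5 = True ⊕ True = False
(¬((p2 ⊕ (p5 → p2)) ↔ (p4 ∨ p6)) ⊕ p5) → p2 = False → False = True
((¬((p2 ⊕ (p5 → p2)) ↔ (p4 ∨ p6)) ⊕ p5) → p2) ⊕ p6 = True ⊕ False = True
p6 ↔ p2 = False ↔ False = True
(((¬((p2 ⊕ (p5 → p2)) ↔ (p4 ∨ p6)) ⊕ p5) → p2) ⊕ p6) ∨ (p6 ↔ p2) = True ∨ True = True
(((p6 ⊕ p5) ⊕ (p4 ∧ p5)) ↔ p6) ⊕ ((((¬((p2 ⊕ (p5 → p2)) ↔ (p4 ∨ p6)) ⊕ p5) → p2) ⊕ p6) ∨ (p6 ↔ p2)) = True ⊕ True = False

False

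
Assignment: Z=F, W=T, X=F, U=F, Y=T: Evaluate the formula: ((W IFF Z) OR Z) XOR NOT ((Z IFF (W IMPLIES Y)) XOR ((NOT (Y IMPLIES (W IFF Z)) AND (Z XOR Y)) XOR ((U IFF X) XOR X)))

T

W IFF Z = T IFF F = F
(W IFF Z) OR Z = F OR F = F
W IMPLIES Y = T IMPLIES T = T
Z IFF (W IMPLIES Y) = F IFF T = F
W IFF Z = T IFF F = F
Y IMPLIES (W IFF Z) = T IMPLIES F = F
NOT (Y IMPLIES (W IFF Z)) = NOT F = T
Z XOR Y = F XOR T = T
NOT (Y IMPLIES (W IFF Z)) AND (Z XOR Y) = T AND T = T
U IFF X = F IFF F = T
(U IFF X) XOR X = T XOR F = T
(NOT (Y IMPLIES (W IFF Z)) AND (Z XOR Y)) XOR ((U IFF X) XOR X) = T XOR T = F
(Z IFF (W IMPLIES Y)) XOR ((NOT (Y IMPLIES (W IFF Z)) AND (Z XOR Y)) XOR ((U IFF X) XOR X)) = F XOR F = F
NOT ((Z IFF (W IMPLIES Y)) XOR ((NOT (Y IMPLIES (W IFF Z)) AND (Z XOR Y)) XOR ((U IFF X) XOR X))) = NOT F = T
((W IFF Z) OR Z) XOR NOT ((Z IFF (W IMPLIES Y)) XOR ((NOT (Y IMPLIES (W IFF Z)) AND (Z XOR Y)) XOR ((U IFF X) XOR X))) = F XOR T = T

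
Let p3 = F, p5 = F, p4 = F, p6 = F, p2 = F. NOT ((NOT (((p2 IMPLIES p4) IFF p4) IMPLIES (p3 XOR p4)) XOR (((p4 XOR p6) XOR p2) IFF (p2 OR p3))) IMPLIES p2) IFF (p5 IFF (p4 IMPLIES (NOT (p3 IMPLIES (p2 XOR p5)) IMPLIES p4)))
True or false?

Substituting p3=F, p5=F, p4=F, p6=F, p2=F:
p2 IMPLIES p4 = F IMPLIES F = T
(p2 IMPLIES p4) IFF p4 = T IFF F = F
p3 XOR p4 = F XOR F = F
((p2 IMPLIES p4) IFF p4) IMPLIES (p3 XOR p4) = F IMPLIES F = T
NOT (((p2 IMPLIES p4) IFF p4) IMPLIES (p3 XOR p4)) = NOT T = F
p4 XOR p6 = F XOR F = F
(p4 XOR p6) XOR p2 = F XOR F = F
p2 OR p3 = F OR F = F
((p4 XOR p6) XOR p2) IFF (p2 OR p3) = F IFF F = T
NOT (((p2 IMPLIES p4) IFF p4) IMPLIES (p3 XOR p4)) XOR (((p4 XOR p6) XOR p2) IFF (p2 OR p3)) = F XOR T = T
(NOT (((p2 IMPLIES p4) IFF p4) IMPLIES (p3 XOR p4)) XOR (((p4 XOR p6) XOR p2) IFF (p2 OR p3))) IMPLIES p2 = T IMPLIES F = F
NOT ((NOT (((p2 IMPLIES p4) IFF p4) IMPLIES (p3 XOR p4)) XOR (((p4 XOR p6) XOR p2) IFF (p2 OR p3))) IMPLIES p2) = NOT F = T
p2 XOR p5 = F XOR F = F
p3 IMPLIES (p2 XOR p5) = F IMPLIES F = T
NOT (p3 IMPLIES (p2 XOR p5)) = NOT T = F
NOT (p3 IMPLIES (p2 XOR p5)) IMPLIES p4 = F IMPLIES F = T
p4 IMPLIES (NOT (p3 IMPLIES (p2 XOR p5)) IMPLIES p4) = F IMPLIES T = T
p5 IFF (p4 IMPLIES (NOT (p3 IMPLIES (p2 XOR p5)) IMPLIES p4)) = F IFF T = F
NOT ((NOT (((p2 IMPLIES p4) IFF p4) IMPLIES (p3 XOR p4)) XOR (((p4 XOR p6) XOR p2) IFF (p2 OR p3))) IMPLIES p2) IFF (p5 IFF (p4 IMPLIES (NOT (p3 IMPLIES (p2 XOR p5)) IMPLIES p4))) = T IFF F = F

F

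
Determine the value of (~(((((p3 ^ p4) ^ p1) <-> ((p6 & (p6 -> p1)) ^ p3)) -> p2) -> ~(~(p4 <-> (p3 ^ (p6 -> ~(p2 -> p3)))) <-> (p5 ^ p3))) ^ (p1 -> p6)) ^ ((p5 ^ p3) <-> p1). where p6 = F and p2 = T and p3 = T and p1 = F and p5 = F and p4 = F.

Substituting p6=F, p2=T, p3=T, p1=F, p5=F, p4=F:
p3 ^ p4 = T ^ F = T
(p3 ^ p4) ^ p1 = T ^ F = T
p6 -> p1 = F -> F = T
p6 & (p6 -> p1) = F & T = F
(p6 & (p6 -> p1)) ^ p3 = F ^ T = T
((p3 ^ p4) ^ p1) <-> ((p6 & (p6 -> p1)) ^ p3) = T <-> T = T
(((p3 ^ p4) ^ p1) <-> ((p6 & (p6 -> p1)) ^ p3)) -> p2 = T -> T = T
p2 -> p3 = T -> T = T
~(p2 -> p3) = ~T = F
p6 -> ~(p2 -> p3) = F -> F = T
p3 ^ (p6 -> ~(p2 -> p3)) = T ^ T = F
p4 <-> (p3 ^ (p6 -> ~(p2 -> p3))) = F <-> F = T
~(p4 <-> (p3 ^ (p6 -> ~(p2 -> p3)))) = ~T = F
p5 ^ p3 = F ^ T = T
~(p4 <-> (p3 ^ (p6 -> ~(p2 -> p3)))) <-> (p5 ^ p3) = F <-> T = F
~(~(p4 <-> (p3 ^ (p6 -> ~(p2 -> p3)))) <-> (p5 ^ p3)) = ~F = T
((((p3 ^ p4) ^ p1) <-> ((p6 & (p6 -> p1)) ^ p3)) -> p2) -> ~(~(p4 <-> (p3 ^ (p6 -> ~(p2 -> p3)))) <-> (p5 ^ p3)) = T -> T = T
~(((((p3 ^ p4) ^ p1) <-> ((p6 & (p6 -> p1)) ^ p3)) -> p2) -> ~(~(p4 <-> (p3 ^ (p6 -> ~(p2 -> p3)))) <-> (p5 ^ p3))) = ~T = F
p1 -> p6 = F -> F = T
~(((((p3 ^ p4) ^ p1) <-> ((p6 & (p6 -> p1)) ^ p3)) -> p2) -> ~(~(p4 <-> (p3 ^ (p6 -> ~(p2 -> p3)))) <-> (p5 ^ p3))) ^ (p1 -> p6) = F ^ T = T
p5 ^ p3 = F ^ T = T
(p5 ^ p3) <-> p1 = T <-> F = F
(~(((((p3 ^ p4) ^ p1) <-> ((p6 & (p6 -> p1)) ^ p3)) -> p2) -> ~(~(p4 <-> (p3 ^ (p6 -> ~(p2 -> p3)))) <-> (p5 ^ p3))) ^ (p1 -> p6)) ^ ((p5 ^ p3) <-> p1) = T ^ F = T

T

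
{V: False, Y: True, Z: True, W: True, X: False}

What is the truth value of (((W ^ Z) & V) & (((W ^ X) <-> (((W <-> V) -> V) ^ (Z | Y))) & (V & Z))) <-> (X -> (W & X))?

W ^ Z = True ^ True = False
(W ^ Z) & V = False & False = False
W ^ X = True ^ False = True
W <-> V = True <-> False = False
(W <-> V) -> V = False -> False = True
Z | Y = True | True = True
((W <-> V) -> V) ^ (Z | Y) = True ^ True = False
(W ^ X) <-> (((W <-> V) -> V) ^ (Z | Y)) = True <-> False = False
V & Z = False & True = False
((W ^ X) <-> (((W <-> V) -> V) ^ (Z | Y))) & (V & Z) = False & False = False
((W ^ Z) & V) & (((W ^ X) <-> (((W <-> V) -> V) ^ (Z | Y))) & (V & Z)) = False & False = False
W & X = True & False = False
X -> (W & X) = False -> False = True
(((W ^ Z) & V) & (((W ^ X) <-> (((W <-> V) -> V) ^ (Z | Y))) & (V & Z))) <-> (X -> (W & X)) = False <-> True = False

False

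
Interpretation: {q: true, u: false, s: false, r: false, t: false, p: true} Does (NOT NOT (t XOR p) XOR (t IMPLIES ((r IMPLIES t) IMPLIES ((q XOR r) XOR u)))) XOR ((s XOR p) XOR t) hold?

true

t XOR p = false XOR true = true
NOT (t XOR p) = NOT true = false
NOT NOT (t XOR p) = NOT false = true
r IMPLIES t = false IMPLIES false = true
q XOR r = true XOR false = true
(q XOR r) XOR u = true XOR false = true
(r IMPLIES t) IMPLIES ((q XOR r) XOR u) = true IMPLIES true = true
t IMPLIES ((r IMPLIES t) IMPLIES ((q XOR r) XOR u)) = false IMPLIES true = true
NOT NOT (t XOR p) XOR (t IMPLIES ((r IMPLIES t) IMPLIES ((q XOR r) XOR u))) = true XOR true = false
s XOR p = false XOR true = true
(s XOR p) XOR t = true XOR false = true
(NOT NOT (t XOR p) XOR (t IMPLIES ((r IMPLIES t) IMPLIES ((q XOR r) XOR u)))) XOR ((s XOR p) XOR t) = false XOR true = true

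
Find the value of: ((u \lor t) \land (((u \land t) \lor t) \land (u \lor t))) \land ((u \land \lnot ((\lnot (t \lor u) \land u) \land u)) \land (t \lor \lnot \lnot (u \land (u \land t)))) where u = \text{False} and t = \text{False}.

u \lor t = \text{False} \lor \text{False} = \text{False}
u \land t = \text{False} \land \text{False} = \text{False}
(u \land t) \lor t = \text{False} \lor \text{False} = \text{False}
u \lor t = \text{False} \lor \text{False} = \text{False}
((u \land t) \lor t) \land (u \lor t) = \text{False} \land \text{False} = \text{False}
(u \lor t) \land (((u \land t) \lor t) \land (u \lor t)) = \text{False} \land \text{False} = \text{False}
t \lor u = \text{False} \lor \text{False} = \text{False}
\lnot (t \lor u) = \lnot \text{False} = \text{True}
\lnot (t \lor u) \land u = \text{True} \land \text{False} = \text{False}
(\lnot (t \lor u) \land u) \land u = \text{False} \land \text{False} = \text{False}
\lnot ((\lnot (t \lor u) \land u) \land u) = \lnot \text{False} = \text{True}
u \land \lnot ((\lnot (t \lor u) \land u) \land u) = \text{False} \land \text{True} = \text{False}
u \land t = \text{False} \land \text{False} = \text{False}
u \land (u \land t) = \text{False} \land \text{False} = \text{False}
\lnot (u \land (u \land t)) = \lnot \text{False} = \text{True}
\lnot \lnot (u \land (u \land t)) = \lnot \text{True} = \text{False}
t \lor \lnot \lnot (u \land (u \land t)) = \text{False} \lor \text{False} = \text{False}
(u \land \lnot ((\lnot (t \lor u) \land u) \land u)) \land (t \lor \lnot \lnot (u \land (u \land t))) = \text{False} \land \text{False} = \text{False}
((u \lor t) \land (((u \land t) \lor t) \land (u \lor t))) \land ((u \land \lnot ((\lnot (t \lor u) \land u) \land u)) \land (t \lor \lnot \lnot (u \land (u \land t)))) = \text{False} \land \text{False} = \text{False}

\text{False}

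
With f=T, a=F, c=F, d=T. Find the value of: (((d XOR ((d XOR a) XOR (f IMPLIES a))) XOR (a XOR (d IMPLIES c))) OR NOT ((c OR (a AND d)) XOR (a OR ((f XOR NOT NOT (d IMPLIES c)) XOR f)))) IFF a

d XOR a = T XOR F = T
f IMPLIES a = T IMPLIES F = F
(d XOR a) XOR (f IMPLIES a) = T XOR F = T
d XOR ((d XOR a) XOR (f IMPLIES a)) = T XOR T = F
d IMPLIES c = T IMPLIES F = F
a XOR (d IMPLIES c) = F XOR F = F
(d XOR ((d XOR a) XOR (f IMPLIES a))) XOR (a XOR (d IMPLIES c)) = F XOR F = F
a AND d = F AND T = F
c OR (a AND d) = F OR F = F
d IMPLIES c = T IMPLIES F = F
NOT (d IMPLIES c) = NOT F = T
NOT NOT (d IMPLIES c) = NOT T = F
f XOR NOT NOT (d IMPLIES c) = T XOR F = T
(f XOR NOT NOT (d IMPLIES c)) XOR f = T XOR T = F
a OR ((f XOR NOT NOT (d IMPLIES c)) XOR f) = F OR F = F
(c OR (a AND d)) XOR (a OR ((f XOR NOT NOT (d IMPLIES c)) XOR f)) = F XOR F = F
NOT ((c OR (a AND d)) XOR (a OR ((f XOR NOT NOT (d IMPLIES c)) XOR f))) = NOT F = T
((d XOR ((d XOR a) XOR (f IMPLIES a))) XOR (a XOR (d IMPLIES c))) OR NOT ((c OR (a AND d)) XOR (a OR ((f XOR NOT NOT (d IMPLIES c)) XOR f))) = F OR T = T
(((d XOR ((d XOR a) XOR (f IMPLIES a))) XOR (a XOR (d IMPLIES c))) OR NOT ((c OR (a AND d)) XOR (a OR ((f XOR NOT NOT (d IMPLIES c)) XOR f)))) IFF a = T IFF F = F

F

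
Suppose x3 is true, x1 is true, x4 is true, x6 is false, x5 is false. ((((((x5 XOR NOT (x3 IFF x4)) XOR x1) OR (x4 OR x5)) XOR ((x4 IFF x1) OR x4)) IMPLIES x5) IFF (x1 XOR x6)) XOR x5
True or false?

T

x3 IFF x4 = T IFF T = T
NOT (x3 IFF x4) = NOT T = F
x5 XOR NOT (x3 IFF x4) = F XOR F = F
(x5 XOR NOT (x3 IFF x4)) XOR x1 = F XOR T = T
x4 OR x5 = T OR F = T
((x5 XOR NOT (x3 IFF x4)) XOR x1) OR (x4 OR x5) = T OR T = T
x4 IFF x1 = T IFF T = T
(x4 IFF x1) OR x4 = T OR T = T
(((x5 XOR NOT (x3 IFF x4)) XOR x1) OR (x4 OR x5)) XOR ((x4 IFF x1) OR x4) = T XOR T = F
((((x5 XOR NOT (x3 IFF x4)) XOR x1) OR (x4 OR x5)) XOR ((x4 IFF x1) OR x4)) IMPLIES x5 = F IMPLIES F = T
x1 XOR x6 = T XOR F = T
(((((x5 XOR NOT (x3 IFF x4)) XOR x1) OR (x4 OR x5)) XOR ((x4 IFF x1) OR x4)) IMPLIES x5) IFF (x1 XOR x6) = T IFF T = T
((((((x5 XOR NOT (x3 IFF x4)) XOR x1) OR (x4 OR x5)) XOR ((x4 IFF x1) OR x4)) IMPLIES x5) IFF (x1 XOR x6)) XOR x5 = T XOR F = T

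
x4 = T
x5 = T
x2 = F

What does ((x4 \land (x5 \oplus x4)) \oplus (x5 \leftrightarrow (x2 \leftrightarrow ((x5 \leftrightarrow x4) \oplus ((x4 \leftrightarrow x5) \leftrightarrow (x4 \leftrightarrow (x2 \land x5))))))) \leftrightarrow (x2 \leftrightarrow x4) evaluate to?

T

x5 \oplus x4 = T \oplus T = F
x4 \land (x5 \oplus x4) = T \land F = F
x5 \leftrightarrow x4 = T \leftrightarrow T = T
x4 \leftrightarrow x5 = T \leftrightarrow T = T
x2 \land x5 = F \land T = F
x4 \leftrightarrow (x2 \land x5) = T \leftrightarrow F = F
(x4 \leftrightarrow x5) \leftrightarrow (x4 \leftrightarrow (x2 \land x5)) = T \leftrightarrow F = F
(x5 \leftrightarrow x4) \oplus ((x4 \leftrightarrow x5) \leftrightarrow (x4 \leftrightarrow (x2 \land x5))) = T \oplus F = T
x2 \leftrightarrow ((x5 \leftrightarrow x4) \oplus ((x4 \leftrightarrow x5) \leftrightarrow (x4 \leftrightarrow (x2 \land x5)))) = F \leftrightarrow T = F
x5 \leftrightarrow (x2 \leftrightarrow ((x5 \leftrightarrow x4) \oplus ((x4 \leftrightarrow x5) \leftrightarrow (x4 \leftrightarrow (x2 \land x5))))) = T \leftrightarrow F = F
(x4 \land (x5 \oplus x4)) \oplus (x5 \leftrightarrow (x2 \leftrightarrow ((x5 \leftrightarrow x4) \oplus ((x4 \leftrightarrow x5) \leftrightarrow (x4 \leftrightarrow (x2 \land x5)))))) = F \oplus F = F
x2 \leftrightarrow x4 = F \leftrightarrow T = F
((x4 \land (x5 \oplus x4)) \oplus (x5 \leftrightarrow (x2 \leftrightarrow ((x5 \leftrightarrow x4) \oplus ((x4 \leftrightarrow x5) \leftrightarrow (x4 \leftrightarrow (x2 \land x5))))))) \leftrightarrow (x2 \leftrightarrow x4) = F \leftrightarrow F = T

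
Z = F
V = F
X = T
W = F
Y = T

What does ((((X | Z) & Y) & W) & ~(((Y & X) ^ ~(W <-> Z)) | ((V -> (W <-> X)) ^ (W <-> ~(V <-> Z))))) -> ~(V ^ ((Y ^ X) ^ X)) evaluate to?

X | Z = T | F = T
(X | Z) & Y = T & T = T
((X | Z) & Y) & W = T & F = F
Y & X = T & T = T
W <-> Z = F <-> F = T
~(W <-> Z) = ~T = F
(Y & X) ^ ~(W <-> Z) = T ^ F = T
W <-> X = F <-> T = F
V -> (W <-> X) = F -> F = T
V <-> Z = F <-> F = T
~(V <-> Z) = ~T = F
W <-> ~(V <-> Z) = F <-> F = T
(V -> (W <-> X)) ^ (W <-> ~(V <-> Z)) = T ^ T = F
((Y & X) ^ ~(W <-> Z)) | ((V -> (W <-> X)) ^ (W <-> ~(V <-> Z))) = T | F = T
~(((Y & X) ^ ~(W <-> Z)) | ((V -> (W <-> X)) ^ (W <-> ~(V <-> Z)))) = ~T = F
(((X | Z) & Y) & W) & ~(((Y & X) ^ ~(W <-> Z)) | ((V -> (W <-> X)) ^ (W <-> ~(V <-> Z)))) = F & F = F
Y ^ X = T ^ T = F
(Y ^ X) ^ X = F ^ T = T
V ^ ((Y ^ X) ^ X) = F ^ T = T
~(V ^ ((Y ^ X) ^ X)) = ~T = F
((((X | Z) & Y) & W) & ~(((Y & X) ^ ~(W <-> Z)) | ((V -> (W <-> X)) ^ (W <-> ~(V <-> Z))))) -> ~(V ^ ((Y ^ X) ^ X)) = F -> F = T

T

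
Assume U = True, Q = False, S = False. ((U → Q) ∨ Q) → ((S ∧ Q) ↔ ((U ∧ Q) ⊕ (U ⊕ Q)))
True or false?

U → Q = True → False = False
(U → Q) ∨ Q = False ∨ False = False
S ∧ Q = False ∧ False = False
U ∧ Q = True ∧ False = False
U ⊕ Q = True ⊕ False = True
(U ∧ Q) ⊕ (U ⊕ Q) = False ⊕ True = True
(S ∧ Q) ↔ ((U ∧ Q) ⊕ (U ⊕ Q)) = False ↔ True = False
((U → Q) ∨ Q) → ((S ∧ Q) ↔ ((U ∧ Q) ⊕ (U ⊕ Q))) = False → False = True

True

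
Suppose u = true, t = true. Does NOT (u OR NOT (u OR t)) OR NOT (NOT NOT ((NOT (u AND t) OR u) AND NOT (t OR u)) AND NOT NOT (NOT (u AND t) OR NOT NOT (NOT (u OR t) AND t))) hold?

true

u OR t = true OR true = true
NOT (u OR t) = NOT true = false
u OR NOT (u OR t) = true OR false = true
NOT (u OR NOT (u OR t)) = NOT true = false
u AND t = true AND true = true
NOT (u AND t) = NOT true = false
NOT (u AND t) OR u = false OR true = true
t OR u = true OR true = true
NOT (t OR u) = NOT true = false
(NOT (u AND t) OR u) AND NOT (t OR u) = true AND false = false
NOT ((NOT (u AND t) OR u) AND NOT (t OR u)) = NOT false = true
NOT NOT ((NOT (u AND t) OR u) AND NOT (t OR u)) = NOT true = false
u AND t = true AND true = true
NOT (u AND t) = NOT true = false
u OR t = true OR true = true
NOT (u OR t) = NOT true = false
NOT (u OR t) AND t = false AND true = false
NOT (NOT (u OR t) AND t) = NOT false = true
NOT NOT (NOT (u OR t) AND t) = NOT true = false
NOT (u AND t) OR NOT NOT (NOT (u OR t) AND t) = false OR false = false
NOT (NOT (u AND t) OR NOT NOT (NOT (u OR t) AND t)) = NOT false = true
NOT NOT (NOT (u AND t) OR NOT NOT (NOT (u OR t) AND t)) = NOT true = false
NOT NOT ((NOT (u AND t) OR u) AND NOT (t OR u)) AND NOT NOT (NOT (u AND t) OR NOT NOT (NOT (u OR t) AND t)) = false AND false = false
NOT (NOT NOT ((NOT (u AND t) OR u) AND NOT (t OR u)) AND NOT NOT (NOT (u AND t) OR NOT NOT (NOT (u OR t) AND t))) = NOT false = true
NOT (u OR NOT (u OR t)) OR NOT (NOT NOT ((NOT (u AND t) OR u) AND NOT (t OR u)) AND NOT NOT (NOT (u AND t) OR NOT NOT (NOT (u OR t) AND t))) = false OR true = true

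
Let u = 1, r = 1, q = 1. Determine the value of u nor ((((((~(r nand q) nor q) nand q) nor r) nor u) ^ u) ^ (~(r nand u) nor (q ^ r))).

r nand q = 1 nand 1 = 0
~(r nand q) = ~0 = 1
~(r nand q) nor q = 1 nor 1 = 0
(~(r nand q) nor q) nand q = 0 nand 1 = 1
((~(r nand q) nor q) nand q) nor r = 1 nor 1 = 0
(((~(r nand q) nor q) nand q) nor r) nor u = 0 nor 1 = 0
((((~(r nand q) nor q) nand q) nor r) nor u) ^ u = 0 ^ 1 = 1
r nand u = 1 nand 1 = 0
~(r nand u) = ~0 = 1
q ^ r = 1 ^ 1 = 0
~(r nand u) nor (q ^ r) = 1 nor 0 = 0
(((((~(r nand q) nor q) nand q) nor r) nor u) ^ u) ^ (~(r nand u) nor (q ^ r)) = 1 ^ 0 = 1
u nor ((((((~(r nand q) nor q) nand q) nor r) nor u) ^ u) ^ (~(r nand u) nor (q ^ r))) = 1 nor 1 = 0

0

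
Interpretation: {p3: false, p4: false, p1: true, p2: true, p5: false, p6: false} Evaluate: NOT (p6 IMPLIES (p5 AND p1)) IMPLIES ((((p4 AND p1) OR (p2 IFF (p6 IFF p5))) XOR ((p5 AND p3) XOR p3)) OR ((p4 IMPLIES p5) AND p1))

true

Substituting p3=false, p4=false, p1=true, p2=true, p5=false, p6=false:
p5 AND p1 = false AND true = false
p6 IMPLIES (p5 AND p1) = false IMPLIES false = true
NOT (p6 IMPLIES (p5 AND p1)) = NOT true = false
p4 AND p1 = false AND true = false
p6 IFF p5 = false IFF false = true
p2 IFF (p6 IFF p5) = true IFF true = true
(p4 AND p1) OR (p2 IFF (p6 IFF p5)) = false OR true = true
p5 AND p3 = false AND false = false
(p5 AND p3) XOR p3 = false XOR false = false
((p4 AND p1) OR (p2 IFF (p6 IFF p5))) XOR ((p5 AND p3) XOR p3) = true XOR false = true
p4 IMPLIES p5 = false IMPLIES false = true
(p4 IMPLIES p5) AND p1 = true AND true = true
(((p4 AND p1) OR (p2 IFF (p6 IFF p5))) XOR ((p5 AND p3) XOR p3)) OR ((p4 IMPLIES p5) AND p1) = true OR true = true
NOT (p6 IMPLIES (p5 AND p1)) IMPLIES ((((p4 AND p1) OR (p2 IFF (p6 IFF p5))) XOR ((p5 AND p3) XOR p3)) OR ((p4 IMPLIES p5) AND p1)) = false IMPLIES true = true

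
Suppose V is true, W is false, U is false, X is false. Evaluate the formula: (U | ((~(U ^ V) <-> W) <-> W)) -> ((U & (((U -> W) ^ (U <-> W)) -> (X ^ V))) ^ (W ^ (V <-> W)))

T

U ^ V = F ^ T = T
~(U ^ V) = ~T = F
~(U ^ V) <-> W = F <-> F = T
(~(U ^ V) <-> W) <-> W = T <-> F = F
U | ((~(U ^ V) <-> W) <-> W) = F | F = F
U -> W = F -> F = T
U <-> W = F <-> F = T
(U -> W) ^ (U <-> W) = T ^ T = F
X ^ V = F ^ T = T
((U -> W) ^ (U <-> W)) -> (X ^ V) = F -> T = T
U & (((U -> W) ^ (U <-> W)) -> (X ^ V)) = F & T = F
V <-> W = T <-> F = F
W ^ (V <-> W) = F ^ F = F
(U & (((U -> W) ^ (U <-> W)) -> (X ^ V))) ^ (W ^ (V <-> W)) = F ^ F = F
(U | ((~(U ^ V) <-> W) <-> W)) -> ((U & (((U -> W) ^ (U <-> W)) -> (X ^ V))) ^ (W ^ (V <-> W))) = F -> F = T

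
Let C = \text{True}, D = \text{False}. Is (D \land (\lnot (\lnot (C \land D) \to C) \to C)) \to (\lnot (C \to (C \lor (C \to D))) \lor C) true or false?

\text{True}

C \land D = \text{True} \land \text{False} = \text{False}
\lnot (C \land D) = \lnot \text{False} = \text{True}
\lnot (C \land D) \to C = \text{True} \to \text{True} = \text{True}
\lnot (\lnot (C \land D) \to C) = \lnot \text{True} = \text{False}
\lnot (\lnot (C \land D) \to C) \to C = \text{False} \to \text{True} = \text{True}
D \land (\lnot (\lnot (C \land D) \to C) \to C) = \text{False} \land \text{True} = \text{False}
C \to D = \text{True} \to \text{False} = \text{False}
C \lor (C \to D) = \text{True} \lor \text{False} = \text{True}
C \to (C \lor (C \to D)) = \text{True} \to \text{True} = \text{True}
\lnot (C \to (C \lor (C \to D))) = \lnot \text{True} = \text{False}
\lnot (C \to (C \lor (C \to D))) \lor C = \text{False} \lor \text{True} = \text{True}
(D \land (\lnot (\lnot (C \land D) \to C) \to C)) \to (\lnot (C \to (C \lor (C \to D))) \lor C) = \text{False} \to \text{True} = \text{True}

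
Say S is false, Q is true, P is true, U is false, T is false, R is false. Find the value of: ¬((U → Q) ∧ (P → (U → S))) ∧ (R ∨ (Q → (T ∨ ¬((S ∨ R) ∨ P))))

False

U → Q = False → True = True
U → S = False → False = True
P → (U → S) = True → True = True
(U → Q) ∧ (P → (U → S)) = True ∧ True = True
¬((U → Q) ∧ (P → (U → S))) = ¬True = False
S ∨ R = False ∨ False = False
(S ∨ R) ∨ P = False ∨ True = True
¬((S ∨ R) ∨ P) = ¬True = False
T ∨ ¬((S ∨ R) ∨ P) = False ∨ False = False
Q → (T ∨ ¬((S ∨ R) ∨ P)) = True → False = False
R ∨ (Q → (T ∨ ¬((S ∨ R) ∨ P))) = False ∨ False = False
¬((U → Q) ∧ (P → (U → S))) ∧ (R ∨ (Q → (T ∨ ¬((S ∨ R) ∨ P)))) = False ∧ False = False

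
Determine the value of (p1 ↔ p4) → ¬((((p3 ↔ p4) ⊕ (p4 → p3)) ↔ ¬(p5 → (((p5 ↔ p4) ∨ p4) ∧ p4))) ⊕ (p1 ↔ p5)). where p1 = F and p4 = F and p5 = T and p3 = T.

F

p1 ↔ p4 = F ↔ F = T
p3 ↔ p4 = T ↔ F = F
p4 → p3 = F → T = T
(p3 ↔ p4) ⊕ (p4 → p3) = F ⊕ T = T
p5 ↔ p4 = T ↔ F = F
(p5 ↔ p4) ∨ p4 = F ∨ F = F
((p5 ↔ p4) ∨ p4) ∧ p4 = F ∧ F = F
p5 → (((p5 ↔ p4) ∨ p4) ∧ p4) = T → F = F
¬(p5 → (((p5 ↔ p4) ∨ p4) ∧ p4)) = ¬F = T
((p3 ↔ p4) ⊕ (p4 → p3)) ↔ ¬(p5 → (((p5 ↔ p4) ∨ p4) ∧ p4)) = T ↔ T = T
p1 ↔ p5 = F ↔ T = F
(((p3 ↔ p4) ⊕ (p4 → p3)) ↔ ¬(p5 → (((p5 ↔ p4) ∨ p4) ∧ p4))) ⊕ (p1 ↔ p5) = T ⊕ F = T
¬((((p3 ↔ p4) ⊕ (p4 → p3)) ↔ ¬(p5 → (((p5 ↔ p4) ∨ p4) ∧ p4))) ⊕ (p1 ↔ p5)) = ¬T = F
(p1 ↔ p4) → ¬((((p3 ↔ p4) ⊕ (p4 → p3)) ↔ ¬(p5 → (((p5 ↔ p4) ∨ p4) ∧ p4))) ⊕ (p1 ↔ p5)) = T → F = F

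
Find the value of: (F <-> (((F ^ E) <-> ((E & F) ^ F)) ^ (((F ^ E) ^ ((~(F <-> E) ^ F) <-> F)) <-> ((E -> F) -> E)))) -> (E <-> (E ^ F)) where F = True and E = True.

True

F ^ E = True ^ True = False
E & F = True & True = True
(E & F) ^ F = True ^ True = False
(F ^ E) <-> ((E & F) ^ F) = False <-> False = True
F ^ E = True ^ True = False
F <-> E = True <-> True = True
~(F <-> E) = ~True = False
~(F <-> E) ^ F = False ^ True = True
(~(F <-> E) ^ F) <-> F = True <-> True = True
(F ^ E) ^ ((~(F <-> E) ^ F) <-> F) = False ^ True = True
E -> F = True -> True = True
(E -> F) -> E = True -> True = True
((F ^ E) ^ ((~(F <-> E) ^ F) <-> F)) <-> ((E -> F) -> E) = True <-> True = True
((F ^ E) <-> ((E & F) ^ F)) ^ (((F ^ E) ^ ((~(F <-> E) ^ F) <-> F)) <-> ((E -> F) -> E)) = True ^ True = False
F <-> (((F ^ E) <-> ((E & F) ^ F)) ^ (((F ^ E) ^ ((~(F <-> E) ^ F) <-> F)) <-> ((E -> F) -> E))) = True <-> False = False
E ^ F = True ^ True = False
E <-> (E ^ F) = True <-> False = False
(F <-> (((F ^ E) <-> ((E & F) ^ F)) ^ (((F ^ E) ^ ((~(F <-> E) ^ F) <-> F)) <-> ((E -> F) -> E)))) -> (E <-> (E ^ F)) = False -> False = True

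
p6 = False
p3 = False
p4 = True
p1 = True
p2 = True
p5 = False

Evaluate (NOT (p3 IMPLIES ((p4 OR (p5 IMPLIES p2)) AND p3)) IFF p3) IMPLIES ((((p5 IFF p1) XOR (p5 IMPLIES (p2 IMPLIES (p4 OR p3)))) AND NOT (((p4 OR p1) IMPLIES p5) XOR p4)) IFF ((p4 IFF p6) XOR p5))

p5 IMPLIES p2 = False IMPLIES True = True
p4 OR (p5 IMPLIES p2) = True OR True = True
(p4 OR (p5 IMPLIES p2)) AND p3 = True AND False = False
p3 IMPLIES ((p4 OR (p5 IMPLIES p2)) AND p3) = False IMPLIES False = True
NOT (p3 IMPLIES ((p4 OR (p5 IMPLIES p2)) AND p3)) = NOT True = False
NOT (p3 IMPLIES ((p4 OR (p5 IMPLIES p2)) AND p3)) IFF p3 = False IFF False = True
p5 IFF p1 = False IFF True = False
p4 OR p3 = True OR False = True
p2 IMPLIES (p4 OR p3) = True IMPLIES True = True
p5 IMPLIES (p2 IMPLIES (p4 OR p3)) = False IMPLIES True = True
(p5 IFF p1) XOR (p5 IMPLIES (p2 IMPLIES (p4 OR p3))) = False XOR True = True
p4 OR p1 = True OR True = True
(p4 OR p1) IMPLIES p5 = True IMPLIES False = False
((p4 OR p1) IMPLIES p5) XOR p4 = False XOR True = True
NOT (((p4 OR p1) IMPLIES p5) XOR p4) = NOT True = False
((p5 IFF p1) XOR (p5 IMPLIES (p2 IMPLIES (p4 OR p3)))) AND NOT (((p4 OR p1) IMPLIES p5) XOR p4) = True AND False = False
p4 IFF p6 = True IFF False = False
(p4 IFF p6) XOR p5 = False XOR False = False
(((p5 IFF p1) XOR (p5 IMPLIES (p2 IMPLIES (p4 OR p3)))) AND NOT (((p4 OR p1) IMPLIES p5) XOR p4)) IFF ((p4 IFF p6) XOR p5) = False IFF False = True
(NOT (p3 IMPLIES ((p4 OR (p5 IMPLIES p2)) AND p3)) IFF p3) IMPLIES ((((p5 IFF p1) XOR (p5 IMPLIES (p2 IMPLIES (p4 OR p3)))) AND NOT (((p4 OR p1) IMPLIES p5) XOR p4)) IFF ((p4 IFF p6) XOR p5)) = True IMPLIES True = True

True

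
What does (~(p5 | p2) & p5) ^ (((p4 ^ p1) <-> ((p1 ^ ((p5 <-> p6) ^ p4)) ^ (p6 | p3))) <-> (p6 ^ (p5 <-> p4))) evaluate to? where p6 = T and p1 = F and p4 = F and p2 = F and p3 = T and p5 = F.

p5 | p2 = F | F = F
~(p5 | p2) = ~F = T
~(p5 | p2) & p5 = T & F = F
p4 ^ p1 = F ^ F = F
p5 <-> p6 = F <-> T = F
(p5 <-> p6) ^ p4 = F ^ F = F
p1 ^ ((p5 <-> p6) ^ p4) = F ^ F = F
p6 | p3 = T | T = T
(p1 ^ ((p5 <-> p6) ^ p4)) ^ (p6 | p3) = F ^ T = T
(p4 ^ p1) <-> ((p1 ^ ((p5 <-> p6) ^ p4)) ^ (p6 | p3)) = F <-> T = F
p5 <-> p4 = F <-> F = T
p6 ^ (p5 <-> p4) = T ^ T = F
((p4 ^ p1) <-> ((p1 ^ ((p5 <-> p6) ^ p4)) ^ (p6 | p3))) <-> (p6 ^ (p5 <-> p4)) = F <-> F = T
(~(p5 | p2) & p5) ^ (((p4 ^ p1) <-> ((p1 ^ ((p5 <-> p6) ^ p4)) ^ (p6 | p3))) <-> (p6 ^ (p5 <-> p4))) = F ^ T = T

T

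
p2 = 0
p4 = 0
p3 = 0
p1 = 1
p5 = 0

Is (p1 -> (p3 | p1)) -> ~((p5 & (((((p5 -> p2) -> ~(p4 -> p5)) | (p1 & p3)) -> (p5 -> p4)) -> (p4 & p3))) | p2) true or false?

1

p3 | p1 = 0 | 1 = 1
p1 -> (p3 | p1) = 1 -> 1 = 1
p5 -> p2 = 0 -> 0 = 1
p4 -> p5 = 0 -> 0 = 1
~(p4 -> p5) = ~1 = 0
(p5 -> p2) -> ~(p4 -> p5) = 1 -> 0 = 0
p1 & p3 = 1 & 0 = 0
((p5 -> p2) -> ~(p4 -> p5)) | (p1 & p3) = 0 | 0 = 0
p5 -> p4 = 0 -> 0 = 1
(((p5 -> p2) -> ~(p4 -> p5)) | (p1 & p3)) -> (p5 -> p4) = 0 -> 1 = 1
p4 & p3 = 0 & 0 = 0
((((p5 -> p2) -> ~(p4 -> p5)) | (p1 & p3)) -> (p5 -> p4)) -> (p4 & p3) = 1 -> 0 = 0
p5 & (((((p5 -> p2) -> ~(p4 -> p5)) | (p1 & p3)) -> (p5 -> p4)) -> (p4 & p3)) = 0 & 0 = 0
(p5 & (((((p5 -> p2) -> ~(p4 -> p5)) | (p1 & p3)) -> (p5 -> p4)) -> (p4 & p3))) | p2 = 0 | 0 = 0
~((p5 & (((((p5 -> p2) -> ~(p4 -> p5)) | (p1 & p3)) -> (p5 -> p4)) -> (p4 & p3))) | p2) = ~0 = 1
(p1 -> (p3 | p1)) -> ~((p5 & (((((p5 -> p2) -> ~(p4 -> p5)) | (p1 & p3)) -> (p5 -> p4)) -> (p4 & p3))) | p2) = 1 -> 1 = 1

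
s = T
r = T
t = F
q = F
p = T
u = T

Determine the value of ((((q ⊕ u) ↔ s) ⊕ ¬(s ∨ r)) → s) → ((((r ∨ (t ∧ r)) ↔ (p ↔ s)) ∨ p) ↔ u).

q ⊕ u = F ⊕ T = T
(q ⊕ u) ↔ s = T ↔ T = T
s ∨ r = T ∨ T = T
¬(s ∨ r) = ¬T = F
((q ⊕ u) ↔ s) ⊕ ¬(s ∨ r) = T ⊕ F = T
(((q ⊕ u) ↔ s) ⊕ ¬(s ∨ r)) → s = T → T = T
t ∧ r = F ∧ T = F
r ∨ (t ∧ r) = T ∨ F = T
p ↔ s = T ↔ T = T
(r ∨ (t ∧ r)) ↔ (p ↔ s) = T ↔ T = T
((r ∨ (t ∧ r)) ↔ (p ↔ s)) ∨ p = T ∨ T = T
(((r ∨ (t ∧ r)) ↔ (p ↔ s)) ∨ p) ↔ u = T ↔ T = T
((((q ⊕ u) ↔ s) ⊕ ¬(s ∨ r)) → s) → ((((r ∨ (t ∧ r)) ↔ (p ↔ s)) ∨ p) ↔ u) = T → T = T

T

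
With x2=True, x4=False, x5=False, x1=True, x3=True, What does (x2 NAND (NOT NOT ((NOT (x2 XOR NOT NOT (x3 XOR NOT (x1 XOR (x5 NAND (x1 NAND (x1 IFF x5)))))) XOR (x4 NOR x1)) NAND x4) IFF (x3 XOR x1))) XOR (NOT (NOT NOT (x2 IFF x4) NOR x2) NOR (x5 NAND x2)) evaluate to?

True

x1 IFF x5 = True IFF False = False
x1 NAND (x1 IFF x5) = True NAND False = True
x5 NAND (x1 NAND (x1 IFF x5)) = False NAND True = True
x1 XOR (x5 NAND (x1 NAND (x1 IFF x5))) = True XOR True = False
NOT (x1 XOR (x5 NAND (x1 NAND (x1 IFF x5)))) = NOT False = True
x3 XOR NOT (x1 XOR (x5 NAND (x1 NAND (x1 IFF x5)))) = True XOR True = False
NOT (x3 XOR NOT (x1 XOR (x5 NAND (x1 NAND (x1 IFF x5))))) = NOT False = True
NOT NOT (x3 XOR NOT (x1 XOR (x5 NAND (x1 NAND (x1 IFF x5))))) = NOT True = False
x2 XOR NOT NOT (x3 XOR NOT (x1 XOR (x5 NAND (x1 NAND (x1 IFF x5))))) = True XOR False = True
NOT (x2 XOR NOT NOT (x3 XOR NOT (x1 XOR (x5 NAND (x1 NAND (x1 IFF x5)))))) = NOT True = False
x4 NOR x1 = False NOR True = False
NOT (x2 XOR NOT NOT (x3 XOR NOT (x1 XOR (x5 NAND (x1 NAND (x1 IFF x5)))))) XOR (x4 NOR x1) = False XOR False = False
(NOT (x2 XOR NOT NOT (x3 XOR NOT (x1 XOR (x5 NAND (x1 NAND (x1 IFF x5)))))) XOR (x4 NOR x1)) NAND x4 = False NAND False = True
NOT ((NOT (x2 XOR NOT NOT (x3 XOR NOT (x1 XOR (x5 NAND (x1 NAND (x1 IFF x5)))))) XOR (x4 NOR x1)) NAND x4) = NOT True = False
NOT NOT ((NOT (x2 XOR NOT NOT (x3 XOR NOT (x1 XOR (x5 NAND (x1 NAND (x1 IFF x5)))))) XOR (x4 NOR x1)) NAND x4) = NOT False = True
x3 XOR x1 = True XOR True = False
NOT NOT ((NOT (x2 XOR NOT NOT (x3 XOR NOT (x1 XOR (x5 NAND (x1 NAND (x1 IFF x5)))))) XOR (x4 NOR x1)) NAND x4) IFF (x3 XOR x1) = True IFF False = False
x2 NAND (NOT NOT ((NOT (x2 XOR NOT NOT (x3 XOR NOT (x1 XOR (x5 NAND (x1 NAND (x1 IFF x5)))))) XOR (x4 NOR x1)) NAND x4) IFF (x3 XOR x1)) = True NAND False = True
x2 IFF x4 = True IFF False = False
NOT (x2 IFF x4) = NOT False = True
NOT NOT (x2 IFF x4) = NOT True = False
NOT NOT (x2 IFF x4) NOR x2 = False NOR True = False
NOT (NOT NOT (x2 IFF x4) NOR x2) = NOT False = True
x5 NAND x2 = False NAND True = True
NOT (NOT NOT (x2 IFF x4) NOR x2) NOR (x5 NAND x2) = True NOR True = False
(x2 NAND (NOT NOT ((NOT (x2 XOR NOT NOT (x3 XOR NOT (x1 XOR (x5 NAND (x1 NAND (x1 IFF x5)))))) XOR (x4 NOR x1)) NAND x4) IFF (x3 XOR x1))) XOR (NOT (NOT NOT (x2 IFF x4) NOR x2) NOR (x5 NAND x2)) = True XOR False = True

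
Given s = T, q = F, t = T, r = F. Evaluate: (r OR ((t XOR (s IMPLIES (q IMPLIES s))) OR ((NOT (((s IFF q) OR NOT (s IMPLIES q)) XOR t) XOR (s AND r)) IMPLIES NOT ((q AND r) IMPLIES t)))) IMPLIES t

T

q IMPLIES s = F IMPLIES T = T
s IMPLIES (q IMPLIES s) = T IMPLIES T = T
t XOR (s IMPLIES (q IMPLIES s)) = T XOR T = F
s IFF q = T IFF F = F
s IMPLIES q = T IMPLIES F = F
NOT (s IMPLIES q) = NOT F = T
(s IFF q) OR NOT (s IMPLIES q) = F OR T = T
((s IFF q) OR NOT (s IMPLIES q)) XOR t = T XOR T = F
NOT (((s IFF q) OR NOT (s IMPLIES q)) XOR t) = NOT F = T
s AND r = T AND F = F
NOT (((s IFF q) OR NOT (s IMPLIES q)) XOR t) XOR (s AND r) = T XOR F = T
q AND r = F AND F = F
(q AND r) IMPLIES t = F IMPLIES T = T
NOT ((q AND r) IMPLIES t) = NOT T = F
(NOT (((s IFF q) OR NOT (s IMPLIES q)) XOR t) XOR (s AND r)) IMPLIES NOT ((q AND r) IMPLIES t) = T IMPLIES F = F
(t XOR (s IMPLIES (q IMPLIES s))) OR ((NOT (((s IFF q) OR NOT (s IMPLIES q)) XOR t) XOR (s AND r)) IMPLIES NOT ((q AND r) IMPLIES t)) = F OR F = F
r OR ((t XOR (s IMPLIES (q IMPLIES s))) OR ((NOT (((s IFF q) OR NOT (s IMPLIES q)) XOR t) XOR (s AND r)) IMPLIES NOT ((q AND r) IMPLIES t))) = F OR F = F
(r OR ((t XOR (s IMPLIES (q IMPLIES s))) OR ((NOT (((s IFF q) OR NOT (s IMPLIES q)) XOR t) XOR (s AND r)) IMPLIES NOT ((q AND r) IMPLIES t)))) IMPLIES t = F IMPLIES T = T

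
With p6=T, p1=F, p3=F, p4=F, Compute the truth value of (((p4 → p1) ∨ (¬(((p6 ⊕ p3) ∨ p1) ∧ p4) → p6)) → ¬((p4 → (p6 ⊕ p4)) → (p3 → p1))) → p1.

T

Substituting p6=T, p1=F, p3=F, p4=F:
p4 → p1 = F → F = T
p6 ⊕ p3 = T ⊕ F = T
(p6 ⊕ p3) ∨ p1 = T ∨ F = T
((p6 ⊕ p3) ∨ p1) ∧ p4 = T ∧ F = F
¬(((p6 ⊕ p3) ∨ p1) ∧ p4) = ¬F = T
¬(((p6 ⊕ p3) ∨ p1) ∧ p4) → p6 = T → T = T
(p4 → p1) ∨ (¬(((p6 ⊕ p3) ∨ p1) ∧ p4) → p6) = T ∨ T = T
p6 ⊕ p4 = T ⊕ F = T
p4 → (p6 ⊕ p4) = F → T = T
p3 → p1 = F → F = T
(p4 → (p6 ⊕ p4)) → (p3 → p1) = T → T = T
¬((p4 → (p6 ⊕ p4)) → (p3 → p1)) = ¬T = F
((p4 → p1) ∨ (¬(((p6 ⊕ p3) ∨ p1) ∧ p4) → p6)) → ¬((p4 → (p6 ⊕ p4)) → (p3 → p1)) = T → F = F
(((p4 → p1) ∨ (¬(((p6 ⊕ p3) ∨ p1) ∧ p4) → p6)) → ¬((p4 → (p6 ⊕ p4)) → (p3 → p1))) → p1 = F → F = T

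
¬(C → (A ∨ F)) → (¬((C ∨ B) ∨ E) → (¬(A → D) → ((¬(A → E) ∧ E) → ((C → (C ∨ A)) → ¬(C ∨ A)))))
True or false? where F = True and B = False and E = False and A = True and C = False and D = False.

True

Substituting F=True, B=False, E=False, A=True, C=False, D=False:
A ∨ F = True ∨ True = True
C → (A ∨ F) = False → True = True
¬(C → (A ∨ F)) = ¬True = False
C ∨ B = False ∨ False = False
(C ∨ B) ∨ E = False ∨ False = False
¬((C ∨ B) ∨ E) = ¬False = True
A → D = True → False = False
¬(A → D) = ¬False = True
A → E = True → False = False
¬(A → E) = ¬False = True
¬(A → E) ∧ E = True ∧ False = False
C ∨ A = False ∨ True = True
C → (C ∨ A) = False → True = True
C ∨ A = False ∨ True = True
¬(C ∨ A) = ¬True = False
(C → (C ∨ A)) → ¬(C ∨ A) = True → False = False
(¬(A → E) ∧ E) → ((C → (C ∨ A)) → ¬(C ∨ A)) = False → False = True
¬(A → D) → ((¬(A → E) ∧ E) → ((C → (C ∨ A)) → ¬(C ∨ A))) = True → True = True
¬((C ∨ B) ∨ E) → (¬(A → D) → ((¬(A → E) ∧ E) → ((C → (C ∨ A)) → ¬(C ∨ A)))) = True → True = True
¬(C → (A ∨ F)) → (¬((C ∨ B) ∨ E) → (¬(A → D) → ((¬(A → E) ∧ E) → ((C → (C ∨ A)) → ¬(C ∨ A))))) = False → True = True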